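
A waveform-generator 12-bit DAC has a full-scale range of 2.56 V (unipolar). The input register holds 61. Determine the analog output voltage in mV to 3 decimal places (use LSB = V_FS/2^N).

LSB = 2.56 V / 2^12 = 0.625 mV.
V_out = 0 + 61 × 0.000625 V = 0.038125 V.
= 38.125 mV.

38.125 mV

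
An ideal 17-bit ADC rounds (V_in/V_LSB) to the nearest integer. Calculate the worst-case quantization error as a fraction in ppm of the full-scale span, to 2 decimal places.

Rounding → worst-case error = ½ LSB = V_FS/2^18, so 1e+06/262144 = 3.8147 ppm of full scale.

3.81 ppm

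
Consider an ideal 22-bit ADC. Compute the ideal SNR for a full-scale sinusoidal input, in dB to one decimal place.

134.2 dB

SNR ≈ 6.02·N + 1.76 dB = 6.02·22 + 1.76 = 134.20 dB.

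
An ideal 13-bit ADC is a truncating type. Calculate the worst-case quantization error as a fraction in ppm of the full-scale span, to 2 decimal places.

122.07 ppm

Truncating → worst-case error = 1 LSB = V_FS/2^13, so 1e+06/8192 = 122.07 ppm of full scale.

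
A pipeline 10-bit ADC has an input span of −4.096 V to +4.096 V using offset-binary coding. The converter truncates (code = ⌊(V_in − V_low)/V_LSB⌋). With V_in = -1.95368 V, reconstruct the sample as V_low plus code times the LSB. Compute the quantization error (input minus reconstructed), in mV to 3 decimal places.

6.320 mV

Step size: 8.192 V ÷ 2^10 = 8.000 mV.
Scaled input = 267.7900 LSBs, so code = 267.
Reconstructed: -1.96 V.
V_in − V_rec = 0.00632 V = 6.320 mV.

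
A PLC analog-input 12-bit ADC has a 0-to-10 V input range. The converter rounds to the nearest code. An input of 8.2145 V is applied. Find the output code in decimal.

code 3365

LSB = 10 V / 4096 = 2.441 mV.
(8.2145 − 0) / 0.00244141 = 3364.659 LSBs.
Round → code 3365.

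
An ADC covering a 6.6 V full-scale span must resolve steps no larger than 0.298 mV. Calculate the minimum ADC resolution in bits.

15 bits

Number of steps required ≥ 6.6 V / 0.298 mV = 22147.65.
Need 2^N ≥ 22147.65; 2^14 = 16384, 2^15 = 32768.
Minimum N = 15.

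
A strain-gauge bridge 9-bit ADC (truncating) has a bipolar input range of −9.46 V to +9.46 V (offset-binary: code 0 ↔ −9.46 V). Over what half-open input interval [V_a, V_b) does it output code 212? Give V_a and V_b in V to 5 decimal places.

LSB = 18.92/2^9 = 36.953 mV.
V_a = V_low + 212·LSB = -1.62594 V; V_b = V_low + 213·LSB = -1.58898 V.

[-1.62594 V, -1.58898 V)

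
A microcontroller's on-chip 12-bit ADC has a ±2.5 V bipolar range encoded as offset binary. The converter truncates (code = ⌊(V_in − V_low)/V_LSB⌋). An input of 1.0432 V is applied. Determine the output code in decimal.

Full-scale span = 5 V; LSB = 5/2^12 = 1.221 mV.
(V_in − V_low)/LSB = (1.0432 − (−2.5)) / 0.0012207 = 2902.589.
Floor → code 2902.

code 2902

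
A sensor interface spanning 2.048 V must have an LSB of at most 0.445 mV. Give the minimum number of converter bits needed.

Number of steps required ≥ 2.048 V / 0.445 mV = 4602.25.
Need 2^N ≥ 4602.25; 2^12 = 4096, 2^13 = 8192.
Minimum N = 13.

13 bits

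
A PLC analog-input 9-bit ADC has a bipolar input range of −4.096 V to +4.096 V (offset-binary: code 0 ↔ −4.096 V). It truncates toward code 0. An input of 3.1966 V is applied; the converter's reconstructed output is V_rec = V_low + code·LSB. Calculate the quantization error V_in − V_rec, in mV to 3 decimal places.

LSB = 8.192/2^9 = 16.000 mV.
(3.1966 − (−4.096))/0.016 = 455.7875; ⌊·⌋ gives code 455.
Reconstructed: 3.184 V.
V_in − V_rec = 0.0126 V = 12.600 mV.

12.600 mV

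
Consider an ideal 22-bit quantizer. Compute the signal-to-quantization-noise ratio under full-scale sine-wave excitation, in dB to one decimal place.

134.2 dB

SNR ≈ 6.02·N + 1.76 dB = 6.02·22 + 1.76 = 134.20 dB.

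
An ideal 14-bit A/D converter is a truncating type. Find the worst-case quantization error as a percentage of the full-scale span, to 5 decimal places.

Truncating → worst-case error = 1 LSB = V_FS/2^14, so 100/16384 = 0.00610352 % of full scale.

0.00610 %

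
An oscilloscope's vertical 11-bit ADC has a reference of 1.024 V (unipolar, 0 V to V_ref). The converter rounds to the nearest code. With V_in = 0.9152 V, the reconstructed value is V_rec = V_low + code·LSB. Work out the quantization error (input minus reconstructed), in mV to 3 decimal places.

0.200 mV

Step size: 1.024 V ÷ 2^11 = 0.500 mV.
(0.9152 − 0)/0.0005 = 1830.4000; round gives code 1830.
V_rec = 0 + 1830·0.0005 = 0.915 V.
Error = 0.9152 − 0.915 = 0.0002 V = 0.200 mV.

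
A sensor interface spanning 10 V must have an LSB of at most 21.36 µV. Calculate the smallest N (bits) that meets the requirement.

Number of steps required ≥ 10 V / 21.36 µV = 468164.79.
Need 2^N ≥ 468164.79; 2^18 = 262144, 2^19 = 524288.
Minimum N = 19.

19 bits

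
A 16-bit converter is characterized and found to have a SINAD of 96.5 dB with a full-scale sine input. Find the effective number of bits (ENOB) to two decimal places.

15.74 bits

ENOB = (SINAD − 1.76) / 6.02 = (96.5 − 1.76)/6.02 = 15.738.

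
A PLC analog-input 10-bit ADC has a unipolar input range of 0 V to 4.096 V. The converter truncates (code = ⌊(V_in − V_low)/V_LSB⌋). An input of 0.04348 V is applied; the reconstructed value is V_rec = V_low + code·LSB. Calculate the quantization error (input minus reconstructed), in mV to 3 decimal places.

3.480 mV

One LSB is 4.096 V / 1024 = 4.000 mV.
Scaled input = 10.8700 LSBs, so code = 10.
Reconstructed: 0.04 V.
Error = 0.04348 − 0.04 = 0.00348 V = 3.480 mV.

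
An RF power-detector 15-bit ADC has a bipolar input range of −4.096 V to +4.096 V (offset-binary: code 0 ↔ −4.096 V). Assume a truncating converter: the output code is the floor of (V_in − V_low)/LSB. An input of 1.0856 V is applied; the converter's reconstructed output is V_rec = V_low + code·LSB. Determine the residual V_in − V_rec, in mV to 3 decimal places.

0.100 mV

LSB = 8.192/2^15 = 250.00 µV.
(1.0856 − (−4.096))/0.00025 = 20726.4000; ⌊·⌋ gives code 20726.
Code 20726 maps back to (−4.096) + 20726×0.00025 V = 1.0855 V.
V_in − V_rec = 0.0001 V = 0.100 mV.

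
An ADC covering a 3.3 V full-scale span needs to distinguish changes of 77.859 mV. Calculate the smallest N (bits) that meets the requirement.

6 bits

Number of steps required ≥ 3.3 V / 77.859 mV = 42.38.
Need 2^N ≥ 42.38; 2^5 = 32, 2^6 = 64.
Minimum N = 6.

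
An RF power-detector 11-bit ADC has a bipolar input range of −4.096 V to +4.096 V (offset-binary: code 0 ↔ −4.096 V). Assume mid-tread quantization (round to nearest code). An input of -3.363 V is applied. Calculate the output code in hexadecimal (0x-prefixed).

code 0xB7 (decimal 183)

LSB = 8.192 V / 2048 = 4.000 mV.
Input sits at 183.250 steps above V_low.
Round → code 183.
In hexadecimal (0x-prefixed): 0xB7.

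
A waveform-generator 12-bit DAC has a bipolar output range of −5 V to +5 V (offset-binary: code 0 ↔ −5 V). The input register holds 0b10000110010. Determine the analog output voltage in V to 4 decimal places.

-2.3779 V

LSB = 10 V / 2^12 = 2.441 mV.
Code 0b10000110010 = 1074 decimal.
V_out = (−5) + 1074 × 0.00244141 V = -2.37793 V.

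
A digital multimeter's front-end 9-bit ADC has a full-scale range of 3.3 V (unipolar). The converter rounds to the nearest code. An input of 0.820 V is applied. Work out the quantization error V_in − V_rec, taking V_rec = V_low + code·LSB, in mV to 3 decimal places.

1.445 mV

LSB = 3.3/2^9 = 6.445 mV.
(0.820 − 0)/0.00644531 = 127.2242; round gives code 127.
V_rec = 0 + 127·0.00644531 = 0.81855469 V.
Error = 0.820 − 0.81855469 = 0.00144531 V = 1.445 mV.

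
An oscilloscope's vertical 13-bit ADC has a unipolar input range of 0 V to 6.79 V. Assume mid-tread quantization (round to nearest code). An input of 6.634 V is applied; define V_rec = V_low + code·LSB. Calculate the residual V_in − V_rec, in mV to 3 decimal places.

-0.175 mV

Step size: 6.79 V ÷ 2^13 = 0.829 mV.
(V_in − V_low)/LSB = (6.634 − 0)/0.000828857 = 8003.7891 → code 8004 (round).
Reconstructed: 6.6341748 V.
Error = 6.634 − 6.6341748 = -0.000174805 V = -0.175 mV.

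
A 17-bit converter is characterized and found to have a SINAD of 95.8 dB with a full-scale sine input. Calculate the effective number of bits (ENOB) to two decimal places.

ENOB = (SINAD − 1.76) / 6.02 = (95.8 − 1.76)/6.02 = 15.621.

15.62 bits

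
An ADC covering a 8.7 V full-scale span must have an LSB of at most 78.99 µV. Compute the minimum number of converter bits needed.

Number of steps required ≥ 8.7 V / 78.99 µV = 110140.52.
Need 2^N ≥ 110140.52; 2^16 = 65536, 2^17 = 131072.
Minimum N = 17.

17 bits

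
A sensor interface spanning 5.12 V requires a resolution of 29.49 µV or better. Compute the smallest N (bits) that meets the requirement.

Number of steps required ≥ 5.12 V / 29.49 µV = 173618.18.
Need 2^N ≥ 173618.18; 2^17 = 131072, 2^18 = 262144.
Minimum N = 18.

18 bits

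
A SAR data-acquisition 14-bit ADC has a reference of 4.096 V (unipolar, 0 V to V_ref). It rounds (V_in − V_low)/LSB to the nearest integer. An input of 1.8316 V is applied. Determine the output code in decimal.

code 7326

LSB = 4.096 V / 16384 = 250.00 µV.
(1.8316 − 0) / 0.00025 = 7326.400 LSBs.
Round → code 7326.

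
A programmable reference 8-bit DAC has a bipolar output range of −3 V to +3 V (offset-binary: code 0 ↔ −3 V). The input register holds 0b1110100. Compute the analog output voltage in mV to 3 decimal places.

-281.250 mV

LSB = 6 V / 2^8 = 23.438 mV.
Code 0b1110100 = 116 decimal.
V_out = (−3) + 116 × 0.0234375 V = -0.28125 V.
= -281.250 mV.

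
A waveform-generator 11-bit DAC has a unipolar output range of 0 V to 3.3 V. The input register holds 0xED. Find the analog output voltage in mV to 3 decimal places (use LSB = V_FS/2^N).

LSB = 3.3 V / 2^11 = 1.611 mV.
Code 0xED = 237 decimal.
V_out = 0 + 237 × 0.00161133 V = 0.381885 V.
= 381.885 mV.

381.885 mV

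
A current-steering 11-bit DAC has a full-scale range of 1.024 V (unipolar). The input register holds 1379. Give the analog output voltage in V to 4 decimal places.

LSB = 1.024 V / 2^11 = 0.500 mV.
V_out = 0 + 1379 × 0.0005 V = 0.6895 V.

0.6895 V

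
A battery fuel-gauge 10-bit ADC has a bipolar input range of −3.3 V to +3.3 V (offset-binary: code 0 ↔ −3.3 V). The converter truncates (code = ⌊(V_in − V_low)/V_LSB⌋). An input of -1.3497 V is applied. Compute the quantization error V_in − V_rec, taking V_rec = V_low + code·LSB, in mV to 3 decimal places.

LSB = 6.6/2^10 = 6.445 mV.
(-1.3497 − (−3.3))/0.00644531 = 302.5920; ⌊·⌋ gives code 302.
V_rec = (−3.3) + 302·0.00644531 = -1.3535156 V.
Difference: 0.00381563 V → 3.816 mV.

3.816 mV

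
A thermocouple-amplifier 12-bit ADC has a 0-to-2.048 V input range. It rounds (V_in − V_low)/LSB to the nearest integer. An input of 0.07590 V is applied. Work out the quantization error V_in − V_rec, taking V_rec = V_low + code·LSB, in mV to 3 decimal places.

LSB = 2.048/2^12 = 0.500 mV.
(V_in − V_low)/LSB = (0.07590 − 0)/0.0005 = 151.8000 → code 152 (round).
V_rec = 0 + 152·0.0005 = 0.076 V.
Difference: -0.0001 V → -0.100 mV.

-0.100 mV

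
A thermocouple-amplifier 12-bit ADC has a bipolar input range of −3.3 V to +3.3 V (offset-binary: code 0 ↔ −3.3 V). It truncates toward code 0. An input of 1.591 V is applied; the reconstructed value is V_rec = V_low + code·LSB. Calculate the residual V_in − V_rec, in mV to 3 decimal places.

0.619 mV

Step size: 6.6 V ÷ 2^12 = 1.611 mV.
Scaled input = 3035.3842 LSBs, so code = 3035.
V_rec = (−3.3) + 3035·0.00161133 = 1.5903809 V.
Difference: 0.000619141 V → 0.619 mV.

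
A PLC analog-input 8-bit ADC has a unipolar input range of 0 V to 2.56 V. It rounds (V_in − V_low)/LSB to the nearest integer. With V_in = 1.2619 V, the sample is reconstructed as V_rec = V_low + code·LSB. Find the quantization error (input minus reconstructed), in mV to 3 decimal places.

LSB = 2.56/2^8 = 10.000 mV.
(1.2619 − 0)/0.01 = 126.1900; round gives code 126.
Reconstructed: 1.26 V.
V_in − V_rec = 0.0019 V = 1.900 mV.

1.900 mV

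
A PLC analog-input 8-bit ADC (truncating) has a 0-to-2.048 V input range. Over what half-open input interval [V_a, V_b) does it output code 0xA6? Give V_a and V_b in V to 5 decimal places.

[1.32800 V, 1.33600 V)

LSB = 2.048/2^8 = 8.000 mV.
Code 0xA6 = 166 decimal.
V_a = V_low + 166·LSB = 1.328 V; V_b = V_low + 167·LSB = 1.336 V.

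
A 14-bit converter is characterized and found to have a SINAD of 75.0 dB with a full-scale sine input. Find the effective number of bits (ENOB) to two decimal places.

ENOB = (SINAD − 1.76) / 6.02 = (75.0 − 1.76)/6.02 = 12.166.

12.17 bits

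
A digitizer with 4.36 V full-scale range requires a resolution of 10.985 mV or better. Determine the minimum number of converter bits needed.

9 bits

Number of steps required ≥ 4.36 V / 10.985 mV = 396.90.
Need 2^N ≥ 396.90; 2^8 = 256, 2^9 = 512.
Minimum N = 9.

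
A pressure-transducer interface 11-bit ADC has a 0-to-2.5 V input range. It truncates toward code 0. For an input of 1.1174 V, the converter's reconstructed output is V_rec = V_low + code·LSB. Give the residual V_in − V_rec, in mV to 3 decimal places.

0.457 mV

Step size: 2.5 V ÷ 2^11 = 1.221 mV.
(1.1174 − 0)/0.0012207 = 915.3741; ⌊·⌋ gives code 915.
Code 915 maps back to 0 + 915×0.0012207 V = 1.1169434 V.
Difference: 0.000456641 V → 0.457 mV.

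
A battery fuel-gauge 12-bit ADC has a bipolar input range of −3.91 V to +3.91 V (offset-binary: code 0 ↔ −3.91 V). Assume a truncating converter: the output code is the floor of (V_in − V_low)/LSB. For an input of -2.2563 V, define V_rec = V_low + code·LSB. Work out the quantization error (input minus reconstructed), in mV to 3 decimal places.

One LSB is 7.82 V / 4096 = 1.909 mV.
(V_in − V_low)/LSB = (-2.2563 − (−3.91))/0.00190918 = 866.1835 → code 866 (floor).
V_rec = (−3.91) + 866·0.00190918 = -2.2566504 V.
V_in − V_rec = 0.000350391 V = 0.350 mV.

0.350 mV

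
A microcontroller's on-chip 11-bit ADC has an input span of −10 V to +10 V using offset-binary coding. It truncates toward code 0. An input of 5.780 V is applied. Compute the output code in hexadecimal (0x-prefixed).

Full-scale span = 20 V; LSB = 20/2^11 = 9.766 mV.
(V_in − V_low)/LSB = (5.780 − (−10)) / 0.00976562 = 1615.872.
Floor → code 1615.
In hexadecimal (0x-prefixed): 0x64F.

code 0x64F (decimal 1615)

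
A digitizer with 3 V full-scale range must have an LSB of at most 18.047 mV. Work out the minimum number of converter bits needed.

8 bits

Number of steps required ≥ 3 V / 18.047 mV = 166.23.
Need 2^N ≥ 166.23; 2^7 = 128, 2^8 = 256.
Minimum N = 8.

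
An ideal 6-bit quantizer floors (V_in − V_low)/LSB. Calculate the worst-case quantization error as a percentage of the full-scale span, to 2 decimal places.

1.56 %

Truncating → worst-case error = 1 LSB = V_FS/2^6, so 100/64 = 1.5625 % of full scale.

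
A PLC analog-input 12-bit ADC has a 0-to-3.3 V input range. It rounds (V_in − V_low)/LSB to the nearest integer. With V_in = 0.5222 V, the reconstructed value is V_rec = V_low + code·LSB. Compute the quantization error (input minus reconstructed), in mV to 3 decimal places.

0.130 mV

LSB = 3.3/2^12 = 0.806 mV.
(V_in − V_low)/LSB = (0.5222 − 0)/0.000805664 = 648.1610 → code 648 (round).
Reconstructed: 0.52207031 V.
Error = 0.5222 − 0.52207031 = 0.000129688 V = 0.130 mV.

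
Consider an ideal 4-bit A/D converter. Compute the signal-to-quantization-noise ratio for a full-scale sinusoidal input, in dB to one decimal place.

25.8 dB

SNR ≈ 6.02·N + 1.76 dB = 6.02·4 + 1.76 = 25.84 dB.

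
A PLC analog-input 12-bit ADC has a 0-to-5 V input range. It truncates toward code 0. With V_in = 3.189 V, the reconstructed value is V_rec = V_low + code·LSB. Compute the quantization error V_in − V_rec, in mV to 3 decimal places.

0.523 mV

Step size: 5 V ÷ 2^12 = 1.221 mV.
(3.189 − 0)/0.0012207 = 2612.4288; ⌊·⌋ gives code 2612.
Reconstructed: 3.1884766 V.
V_in − V_rec = 0.000523438 V = 0.523 mV.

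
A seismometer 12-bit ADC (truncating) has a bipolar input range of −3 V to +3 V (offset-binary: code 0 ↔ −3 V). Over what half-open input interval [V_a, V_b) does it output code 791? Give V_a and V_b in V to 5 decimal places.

LSB = 6/2^12 = 1.465 mV.
V_a = V_low + 791·LSB = -1.84131 V; V_b = V_low + 792·LSB = -1.83984 V.

[-1.84131 V, -1.83984 V)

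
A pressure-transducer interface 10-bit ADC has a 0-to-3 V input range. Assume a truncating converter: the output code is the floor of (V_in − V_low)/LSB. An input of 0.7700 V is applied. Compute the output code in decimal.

code 262

LSB = 3 V / 1024 = 2.930 mV.
Input sits at 262.827 steps above V_low.
So the output code is 262.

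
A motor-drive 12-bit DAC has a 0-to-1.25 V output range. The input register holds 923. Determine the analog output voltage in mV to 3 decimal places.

LSB = 1.25 V / 2^12 = 305.18 µV.
V_out = 0 + 923 × 0.000305176 V = 0.281677 V.
= 281.677 mV.

281.677 mV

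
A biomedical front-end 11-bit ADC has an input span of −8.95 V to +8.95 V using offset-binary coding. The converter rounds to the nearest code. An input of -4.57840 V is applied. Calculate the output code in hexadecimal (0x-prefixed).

code 0x1F4 (decimal 500)

LSB = 17.9 V / 2048 = 8.740 mV.
Input sits at 500.170 steps above V_low.
Round → code 500.
In hexadecimal (0x-prefixed): 0x1F4.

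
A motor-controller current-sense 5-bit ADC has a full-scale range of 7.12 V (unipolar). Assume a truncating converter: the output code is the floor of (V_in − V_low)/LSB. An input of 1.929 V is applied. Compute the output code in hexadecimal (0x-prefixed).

code 0x8 (decimal 8)

With 32 levels over 7.12 V, one step is 222.500 mV.
(1.929 − 0) / 0.2225 = 8.670 LSBs.
So the output code is 8.
In hexadecimal (0x-prefixed): 0x8.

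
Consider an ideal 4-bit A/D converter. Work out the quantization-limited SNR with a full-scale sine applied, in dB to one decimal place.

25.8 dB

SNR ≈ 6.02·N + 1.76 dB = 6.02·4 + 1.76 = 25.84 dB.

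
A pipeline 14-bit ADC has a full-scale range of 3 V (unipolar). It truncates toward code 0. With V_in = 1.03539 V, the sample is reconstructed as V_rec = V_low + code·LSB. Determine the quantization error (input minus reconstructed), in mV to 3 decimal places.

One LSB is 3 V / 16384 = 183.11 µV.
(1.03539 − 0)/0.000183105 = 5654.6099; ⌊·⌋ gives code 5654.
V_rec = 0 + 5654·0.000183105 = 1.0352783 V.
Difference: 0.00011168 V → 0.112 mV.

0.112 mV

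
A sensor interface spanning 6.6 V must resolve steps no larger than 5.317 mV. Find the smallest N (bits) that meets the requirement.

11 bits

Number of steps required ≥ 6.6 V / 5.317 mV = 1241.30.
Need 2^N ≥ 1241.30; 2^10 = 1024, 2^11 = 2048.
Minimum N = 11.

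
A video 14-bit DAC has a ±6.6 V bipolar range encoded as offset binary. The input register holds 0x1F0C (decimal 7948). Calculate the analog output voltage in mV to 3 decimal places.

LSB = 13.2 V / 2^14 = 0.806 mV.
Code 0x1F0C = 7948 decimal.
V_out = (−6.6) + 7948 × 0.000805664 V = -0.196582 V.
= -196.582 mV.

-196.582 mV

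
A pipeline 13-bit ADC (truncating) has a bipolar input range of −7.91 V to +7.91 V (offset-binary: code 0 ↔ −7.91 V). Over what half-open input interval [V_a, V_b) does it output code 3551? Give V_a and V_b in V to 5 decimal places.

[-1.05248 V, -1.05055 V)

LSB = 15.82/2^13 = 1.931 mV.
V_a = V_low + 3551·LSB = -1.05248 V; V_b = V_low + 3552·LSB = -1.05055 V.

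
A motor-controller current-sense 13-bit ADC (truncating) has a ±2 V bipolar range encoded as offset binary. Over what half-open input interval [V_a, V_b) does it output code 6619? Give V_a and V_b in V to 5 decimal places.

[1.23193 V, 1.23242 V)

LSB = 4/2^13 = 488.28 µV.
V_a = V_low + 6619·LSB = 1.23193 V; V_b = V_low + 6620·LSB = 1.23242 V.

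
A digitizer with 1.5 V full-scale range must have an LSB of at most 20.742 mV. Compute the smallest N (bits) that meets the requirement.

Number of steps required ≥ 1.5 V / 20.742 mV = 72.32.
Need 2^N ≥ 72.32; 2^6 = 64, 2^7 = 128.
Minimum N = 7.

7 bits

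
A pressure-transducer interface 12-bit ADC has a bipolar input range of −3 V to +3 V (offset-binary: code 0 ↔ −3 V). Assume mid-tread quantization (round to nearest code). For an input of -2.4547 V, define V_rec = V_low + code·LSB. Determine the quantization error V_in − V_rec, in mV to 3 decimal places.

LSB = 6/2^12 = 1.465 mV.
(V_in − V_low)/LSB = (-2.4547 − (−3))/0.00146484 = 372.2581 → code 372 (round).
V_rec = (−3) + 372·0.00146484 = -2.4550781 V.
Error = -2.4547 − (−2.4550781) = 0.000378125 V = 0.378 mV.

0.378 mV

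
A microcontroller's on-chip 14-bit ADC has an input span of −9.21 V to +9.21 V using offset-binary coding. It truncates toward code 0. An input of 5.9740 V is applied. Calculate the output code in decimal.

With 16384 levels over 18.42 V, one step is 1.124 mV.
(V_in − V_low)/LSB = (5.9740 − (−9.21)) / 0.00112427 = 13505.682.
⌊·⌋(13505.682) = 13505.

code 13505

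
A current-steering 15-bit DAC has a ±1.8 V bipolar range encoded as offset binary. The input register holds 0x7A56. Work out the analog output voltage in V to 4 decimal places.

LSB = 3.6 V / 2^15 = 109.86 µV.
Code 0x7A56 = 31318 decimal.
V_out = (−1.8) + 31318 × 0.000109863 V = 1.6407 V.

1.6407 V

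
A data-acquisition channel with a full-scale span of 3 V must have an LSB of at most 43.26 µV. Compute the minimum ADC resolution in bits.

17 bits

Number of steps required ≥ 3 V / 43.26 µV = 69348.13.
Need 2^N ≥ 69348.13; 2^16 = 65536, 2^17 = 131072.
Minimum N = 17.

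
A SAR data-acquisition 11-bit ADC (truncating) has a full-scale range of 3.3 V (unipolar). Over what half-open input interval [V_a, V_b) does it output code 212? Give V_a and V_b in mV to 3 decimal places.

[341.602 mV, 343.213 mV)

LSB = 3.3/2^11 = 1.611 mV.
V_a = V_low + 212·LSB = 0.341602 V; V_b = V_low + 213·LSB = 0.343213 V.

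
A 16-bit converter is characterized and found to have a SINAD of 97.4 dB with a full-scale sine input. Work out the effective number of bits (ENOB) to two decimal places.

ENOB = (SINAD − 1.76) / 6.02 = (97.4 − 1.76)/6.02 = 15.887.

15.89 bits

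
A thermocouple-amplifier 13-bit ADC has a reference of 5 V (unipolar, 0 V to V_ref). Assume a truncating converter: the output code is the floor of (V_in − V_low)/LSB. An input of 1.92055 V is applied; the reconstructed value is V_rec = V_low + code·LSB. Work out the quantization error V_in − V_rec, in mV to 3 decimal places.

0.384 mV

LSB = 5/2^13 = 0.610 mV.
(V_in − V_low)/LSB = (1.92055 − 0)/0.000610352 = 3146.6291 → code 3146 (floor).
V_rec = 0 + 3146·0.000610352 = 1.920166 V.
Difference: 0.000383984 V → 0.384 mV.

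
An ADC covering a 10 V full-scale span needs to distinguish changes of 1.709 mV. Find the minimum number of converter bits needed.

13 bits

Number of steps required ≥ 10 V / 1.709 mV = 5851.38.
Need 2^N ≥ 5851.38; 2^12 = 4096, 2^13 = 8192.
Minimum N = 13.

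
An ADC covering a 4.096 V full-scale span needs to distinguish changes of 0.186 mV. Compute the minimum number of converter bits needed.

15 bits

Number of steps required ≥ 4.096 V / 0.186 mV = 22021.51.
Need 2^N ≥ 22021.51; 2^14 = 16384, 2^15 = 32768.
Minimum N = 15.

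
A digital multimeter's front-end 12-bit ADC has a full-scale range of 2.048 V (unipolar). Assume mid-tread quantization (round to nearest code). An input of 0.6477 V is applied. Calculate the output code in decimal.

With 4096 levels over 2.048 V, one step is 0.500 mV.
(V_in − V_low)/LSB = (0.6477 − 0) / 0.0005 = 1295.400.
round(1295.400) = 1295.

code 1295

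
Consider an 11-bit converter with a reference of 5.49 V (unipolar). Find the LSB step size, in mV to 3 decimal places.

2.681 mV

Full-scale span = 5.49 V.
LSB = 5.49 / 2^11 = 5.49 / 2048 = 0.00268066 V = 2.681 mV.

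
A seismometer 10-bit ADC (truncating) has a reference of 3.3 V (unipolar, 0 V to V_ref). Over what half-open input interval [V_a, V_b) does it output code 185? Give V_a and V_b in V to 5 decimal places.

LSB = 3.3/2^10 = 3.223 mV.
V_a = V_low + 185·LSB = 0.596191 V; V_b = V_low + 186·LSB = 0.599414 V.

[0.59619 V, 0.59941 V)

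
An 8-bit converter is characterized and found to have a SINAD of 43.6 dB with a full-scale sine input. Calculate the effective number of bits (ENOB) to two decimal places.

6.95 bits

ENOB = (SINAD − 1.76) / 6.02 = (43.6 − 1.76)/6.02 = 6.950.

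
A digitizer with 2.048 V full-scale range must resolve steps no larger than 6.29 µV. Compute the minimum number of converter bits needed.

19 bits

Number of steps required ≥ 2.048 V / 6.29 µV = 325596.18.
Need 2^N ≥ 325596.18; 2^18 = 262144, 2^19 = 524288.
Minimum N = 19.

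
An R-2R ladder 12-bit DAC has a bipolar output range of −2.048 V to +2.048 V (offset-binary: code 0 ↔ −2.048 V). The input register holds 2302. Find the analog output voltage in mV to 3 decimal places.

254.000 mV

LSB = 4.096 V / 2^12 = 1.000 mV.
V_out = (−2.048) + 2302 × 0.001 V = 0.254 V.
= 254.000 mV.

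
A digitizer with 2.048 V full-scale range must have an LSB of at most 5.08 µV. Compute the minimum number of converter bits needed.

Number of steps required ≥ 2.048 V / 5.08 µV = 403149.61.
Need 2^N ≥ 403149.61; 2^18 = 262144, 2^19 = 524288.
Minimum N = 19.

19 bits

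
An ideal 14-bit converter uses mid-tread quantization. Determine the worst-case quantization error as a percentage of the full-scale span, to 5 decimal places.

0.00305 %

Rounding → worst-case error = ½ LSB = V_FS/2^15, so 100/32768 = 0.00305176 % of full scale.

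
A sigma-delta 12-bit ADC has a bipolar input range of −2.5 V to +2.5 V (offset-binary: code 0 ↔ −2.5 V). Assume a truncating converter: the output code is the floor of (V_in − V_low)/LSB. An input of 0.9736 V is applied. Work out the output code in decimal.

code 2845

Full-scale span = 5 V; LSB = 5/2^12 = 1.221 mV.
(V_in − V_low)/LSB = (0.9736 − (−2.5)) / 0.0012207 = 2845.573.
⌊·⌋(2845.573) = 2845.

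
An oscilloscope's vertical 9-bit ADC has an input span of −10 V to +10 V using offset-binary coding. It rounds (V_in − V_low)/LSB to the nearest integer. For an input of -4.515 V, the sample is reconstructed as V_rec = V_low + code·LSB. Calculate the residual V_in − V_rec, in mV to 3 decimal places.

16.250 mV

Step size: 20 V ÷ 2^9 = 39.062 mV.
(-4.515 − (−10))/0.0390625 = 140.4160; round gives code 140.
Reconstructed: -4.53125 V.
V_in − V_rec = 0.01625 V = 16.250 mV.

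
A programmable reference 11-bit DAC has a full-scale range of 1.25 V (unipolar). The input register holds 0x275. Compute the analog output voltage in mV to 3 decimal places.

383.911 mV

LSB = 1.25 V / 2^11 = 0.610 mV.
Code 0x275 = 629 decimal.
V_out = 0 + 629 × 0.000610352 V = 0.383911 V.
= 383.911 mV.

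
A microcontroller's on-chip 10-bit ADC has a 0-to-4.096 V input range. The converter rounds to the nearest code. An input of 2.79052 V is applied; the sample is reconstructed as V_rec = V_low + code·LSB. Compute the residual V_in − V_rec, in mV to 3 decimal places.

LSB = 4.096/2^10 = 4.000 mV.
Scaled input = 697.6300 LSBs, so code = 698.
Reconstructed: 2.792 V.
Difference: -0.00148 V → -1.480 mV.

-1.480 mV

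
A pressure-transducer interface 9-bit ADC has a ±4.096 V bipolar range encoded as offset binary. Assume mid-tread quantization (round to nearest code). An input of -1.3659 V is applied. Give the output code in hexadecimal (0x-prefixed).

code 0xAB (decimal 171)

LSB = 8.192 V / 512 = 16.000 mV.
(-1.3659 − (−4.096)) / 0.016 = 170.631 LSBs.
round(170.631) = 171.
In hexadecimal (0x-prefixed): 0xAB.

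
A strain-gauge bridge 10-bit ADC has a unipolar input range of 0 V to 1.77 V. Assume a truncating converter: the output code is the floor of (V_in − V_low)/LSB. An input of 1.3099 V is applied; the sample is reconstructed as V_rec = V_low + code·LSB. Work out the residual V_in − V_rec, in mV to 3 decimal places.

1.414 mV

Step size: 1.77 V ÷ 2^10 = 1.729 mV.
(V_in − V_low)/LSB = (1.3099 − 0)/0.00172852 = 757.8179 → code 757 (floor).
Reconstructed: 1.3084863 V.
Error = 1.3099 − 1.3084863 = 0.00141367 V = 1.414 mV.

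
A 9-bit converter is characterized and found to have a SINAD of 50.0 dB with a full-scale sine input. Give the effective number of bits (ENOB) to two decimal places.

8.01 bits

ENOB = (SINAD − 1.76) / 6.02 = (50.0 − 1.76)/6.02 = 8.013.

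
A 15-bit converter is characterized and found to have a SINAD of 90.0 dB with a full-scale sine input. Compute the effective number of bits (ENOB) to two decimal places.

ENOB = (SINAD − 1.76) / 6.02 = (90.0 − 1.76)/6.02 = 14.658.

14.66 bits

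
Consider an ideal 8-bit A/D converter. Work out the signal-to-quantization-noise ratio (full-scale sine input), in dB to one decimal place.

SNR ≈ 6.02·N + 1.76 dB = 6.02·8 + 1.76 = 49.92 dB.

49.9 dB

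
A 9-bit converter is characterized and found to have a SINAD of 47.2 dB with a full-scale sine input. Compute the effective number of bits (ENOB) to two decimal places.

7.55 bits

ENOB = (SINAD − 1.76) / 6.02 = (47.2 − 1.76)/6.02 = 7.548.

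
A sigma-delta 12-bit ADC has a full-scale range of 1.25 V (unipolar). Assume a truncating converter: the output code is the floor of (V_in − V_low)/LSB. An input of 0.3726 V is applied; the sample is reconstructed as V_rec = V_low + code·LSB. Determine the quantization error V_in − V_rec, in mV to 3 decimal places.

One LSB is 1.25 V / 4096 = 305.18 µV.
(0.3726 − 0)/0.000305176 = 1220.9357; ⌊·⌋ gives code 1220.
Reconstructed: 0.37231445 V.
Difference: 0.000285547 V → 0.286 mV.

0.286 mV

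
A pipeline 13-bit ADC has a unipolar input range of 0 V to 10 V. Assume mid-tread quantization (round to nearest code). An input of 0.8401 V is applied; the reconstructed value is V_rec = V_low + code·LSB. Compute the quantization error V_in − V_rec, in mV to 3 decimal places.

0.256 mV

Step size: 10 V ÷ 2^13 = 1.221 mV.
(V_in − V_low)/LSB = (0.8401 − 0)/0.0012207 = 688.2099 → code 688 (round).
V_rec = 0 + 688·0.0012207 = 0.83984375 V.
Difference: 0.00025625 V → 0.256 mV.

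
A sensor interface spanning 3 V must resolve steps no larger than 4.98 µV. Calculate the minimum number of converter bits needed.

Number of steps required ≥ 3 V / 4.98 µV = 602409.64.
Need 2^N ≥ 602409.64; 2^19 = 524288, 2^20 = 1048576.
Minimum N = 20.

20 bits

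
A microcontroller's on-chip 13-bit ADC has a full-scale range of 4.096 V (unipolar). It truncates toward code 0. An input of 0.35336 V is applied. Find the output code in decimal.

code 706

LSB = 4.096 V / 8192 = 0.500 mV.
(V_in − V_low)/LSB = (0.35336 − 0) / 0.0005 = 706.720.
⌊·⌋(706.720) = 706.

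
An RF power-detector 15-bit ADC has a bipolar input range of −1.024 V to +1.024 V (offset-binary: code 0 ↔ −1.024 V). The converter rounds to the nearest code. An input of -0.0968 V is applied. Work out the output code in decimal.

LSB = 2.048 V / 32768 = 62.50 µV.
Input sits at 14835.200 steps above V_low.
round(14835.200) = 14835.

code 14835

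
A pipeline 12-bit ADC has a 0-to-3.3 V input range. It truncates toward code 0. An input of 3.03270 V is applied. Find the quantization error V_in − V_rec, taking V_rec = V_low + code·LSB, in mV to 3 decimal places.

Step size: 3.3 V ÷ 2^12 = 0.806 mV.
(3.03270 − 0)/0.000805664 = 3764.2240; ⌊·⌋ gives code 3764.
V_rec = 0 + 3764·0.000805664 = 3.0325195 V.
V_in − V_rec = 0.000180469 V = 0.180 mV.

0.180 mV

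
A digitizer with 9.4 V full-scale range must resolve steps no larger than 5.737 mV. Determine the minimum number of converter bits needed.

Number of steps required ≥ 9.4 V / 5.737 mV = 1638.49.
Need 2^N ≥ 1638.49; 2^10 = 1024, 2^11 = 2048.
Minimum N = 11.

11 bits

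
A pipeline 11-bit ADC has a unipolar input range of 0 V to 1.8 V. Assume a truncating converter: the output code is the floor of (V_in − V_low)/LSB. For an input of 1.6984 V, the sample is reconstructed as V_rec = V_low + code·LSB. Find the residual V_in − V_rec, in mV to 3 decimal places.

Step size: 1.8 V ÷ 2^11 = 0.879 mV.
(1.6984 − 0)/0.000878906 = 1932.4018; ⌊·⌋ gives code 1932.
Reconstructed: 1.6980469 V.
Error = 1.6984 − 1.6980469 = 0.000353125 V = 0.353 mV.

0.353 mV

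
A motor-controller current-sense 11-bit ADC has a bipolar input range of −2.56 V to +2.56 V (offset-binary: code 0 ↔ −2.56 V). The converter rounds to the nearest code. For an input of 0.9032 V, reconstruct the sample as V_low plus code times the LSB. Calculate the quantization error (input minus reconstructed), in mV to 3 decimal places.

0.700 mV

One LSB is 5.12 V / 2048 = 2.500 mV.
(V_in − V_low)/LSB = (0.9032 − (−2.56))/0.0025 = 1385.2800 → code 1385 (round).
V_rec = (−2.56) + 1385·0.0025 = 0.9025 V.
Difference: 0.0007 V → 0.700 mV.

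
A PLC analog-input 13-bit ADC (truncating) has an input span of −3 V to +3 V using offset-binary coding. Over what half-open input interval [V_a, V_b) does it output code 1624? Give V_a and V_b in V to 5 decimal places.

LSB = 6/2^13 = 0.732 mV.
V_a = V_low + 1624·LSB = -1.81055 V; V_b = V_low + 1625·LSB = -1.80981 V.

[-1.81055 V, -1.80981 V)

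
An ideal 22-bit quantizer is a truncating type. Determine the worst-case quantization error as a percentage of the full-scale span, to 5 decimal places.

Truncating → worst-case error = 1 LSB = V_FS/2^22, so 100/4194304 = 2.38419e-05 % of full scale.

0.00002 %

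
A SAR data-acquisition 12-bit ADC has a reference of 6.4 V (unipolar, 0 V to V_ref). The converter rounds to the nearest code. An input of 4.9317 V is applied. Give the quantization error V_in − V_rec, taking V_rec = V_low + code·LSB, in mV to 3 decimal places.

0.450 mV

One LSB is 6.4 V / 4096 = 1.562 mV.
(4.9317 − 0)/0.0015625 = 3156.2880; round gives code 3156.
Reconstructed: 4.93125 V.
V_in − V_rec = 0.00045 V = 0.450 mV.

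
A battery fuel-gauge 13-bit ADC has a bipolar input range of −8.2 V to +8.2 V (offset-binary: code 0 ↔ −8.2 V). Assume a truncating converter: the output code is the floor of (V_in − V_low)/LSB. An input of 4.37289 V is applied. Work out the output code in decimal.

Full-scale span = 16.4 V; LSB = 16.4/2^13 = 2.002 mV.
Input sits at 6280.312 steps above V_low.
⌊·⌋(6280.312) = 6280.

code 6280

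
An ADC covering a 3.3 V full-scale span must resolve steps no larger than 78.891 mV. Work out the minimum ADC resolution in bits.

Number of steps required ≥ 3.3 V / 78.891 mV = 41.83.
Need 2^N ≥ 41.83; 2^5 = 32, 2^6 = 64.
Minimum N = 6.

6 bits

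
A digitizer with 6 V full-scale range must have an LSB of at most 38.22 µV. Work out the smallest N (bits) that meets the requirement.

18 bits

Number of steps required ≥ 6 V / 38.22 µV = 156985.87.
Need 2^N ≥ 156985.87; 2^17 = 131072, 2^18 = 262144.
Minimum N = 18.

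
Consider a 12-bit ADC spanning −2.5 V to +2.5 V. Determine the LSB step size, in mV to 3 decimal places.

Full-scale span = 5 V.
LSB = 5 / 2^12 = 5 / 4096 = 0.0012207 V = 1.221 mV.

1.221 mV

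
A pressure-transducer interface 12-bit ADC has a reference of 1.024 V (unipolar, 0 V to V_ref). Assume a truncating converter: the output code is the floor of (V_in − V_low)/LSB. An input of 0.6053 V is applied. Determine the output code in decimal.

code 2421

Full-scale span = 1.024 V; LSB = 1.024/2^12 = 250.00 µV.
Input sits at 2421.200 steps above V_low.
⌊·⌋(2421.200) = 2421.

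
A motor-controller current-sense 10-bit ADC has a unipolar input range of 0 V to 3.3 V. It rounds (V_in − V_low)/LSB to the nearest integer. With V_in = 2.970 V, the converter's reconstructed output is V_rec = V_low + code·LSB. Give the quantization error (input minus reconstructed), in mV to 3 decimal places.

One LSB is 3.3 V / 1024 = 3.223 mV.
(V_in − V_low)/LSB = (2.970 − 0)/0.00322266 = 921.6000 → code 922 (round).
Reconstructed: 2.9712891 V.
Error = 2.970 − 2.9712891 = -0.00128906 V = -1.289 mV.

-1.289 mV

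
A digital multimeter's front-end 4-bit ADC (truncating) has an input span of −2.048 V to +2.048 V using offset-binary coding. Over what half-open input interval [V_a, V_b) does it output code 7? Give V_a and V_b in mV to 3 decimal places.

LSB = 4.096/2^4 = 256.000 mV.
V_a = V_low + 7·LSB = -0.256 V; V_b = V_low + 8·LSB = 0 V.

[-256.000 mV, 0.000 mV)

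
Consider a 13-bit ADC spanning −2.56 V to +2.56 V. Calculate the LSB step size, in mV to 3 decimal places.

Full-scale span = 5.12 V.
LSB = 5.12 / 2^13 = 5.12 / 8192 = 0.000625 V = 0.625 mV.

0.625 mV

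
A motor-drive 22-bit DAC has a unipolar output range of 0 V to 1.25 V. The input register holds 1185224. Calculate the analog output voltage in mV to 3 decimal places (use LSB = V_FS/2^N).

LSB = 1.25 V / 2^22 = 0.30 µV.
V_out = 0 + 1185224 × 2.98023e-07 V = 0.353224 V.
= 353.224 mV.

353.224 mV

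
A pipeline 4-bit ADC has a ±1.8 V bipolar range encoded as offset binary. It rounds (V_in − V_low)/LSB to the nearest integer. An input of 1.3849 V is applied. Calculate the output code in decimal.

code 14

LSB = 3.6 V / 16 = 225.000 mV.
Input sits at 14.155 steps above V_low.
round(14.155) = 14.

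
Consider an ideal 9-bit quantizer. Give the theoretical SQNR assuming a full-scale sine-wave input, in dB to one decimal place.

SNR ≈ 6.02·N + 1.76 dB = 6.02·9 + 1.76 = 55.94 dB.

55.9 dB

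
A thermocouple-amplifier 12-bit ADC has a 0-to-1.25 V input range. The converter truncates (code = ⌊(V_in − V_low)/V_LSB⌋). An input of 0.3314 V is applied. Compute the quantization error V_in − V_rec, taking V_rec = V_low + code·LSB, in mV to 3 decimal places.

LSB = 1.25/2^12 = 305.18 µV.
(0.3314 − 0)/0.000305176 = 1085.9315; ⌊·⌋ gives code 1085.
V_rec = 0 + 1085·0.000305176 = 0.33111572 V.
Error = 0.3314 − 0.33111572 = 0.000284277 V = 0.284 mV.

0.284 mV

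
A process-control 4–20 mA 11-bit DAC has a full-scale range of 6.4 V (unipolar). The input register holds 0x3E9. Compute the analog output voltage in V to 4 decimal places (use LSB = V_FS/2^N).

LSB = 6.4 V / 2^11 = 3.125 mV.
Code 0x3E9 = 1001 decimal.
V_out = 0 + 1001 × 0.003125 V = 3.12812 V.

3.1281 V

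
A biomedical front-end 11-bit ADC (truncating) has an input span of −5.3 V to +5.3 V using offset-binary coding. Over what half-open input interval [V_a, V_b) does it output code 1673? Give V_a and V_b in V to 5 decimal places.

LSB = 10.6/2^11 = 5.176 mV.
V_a = V_low + 1673·LSB = 3.35908 V; V_b = V_low + 1674·LSB = 3.36426 V.

[3.35908 V, 3.36426 V)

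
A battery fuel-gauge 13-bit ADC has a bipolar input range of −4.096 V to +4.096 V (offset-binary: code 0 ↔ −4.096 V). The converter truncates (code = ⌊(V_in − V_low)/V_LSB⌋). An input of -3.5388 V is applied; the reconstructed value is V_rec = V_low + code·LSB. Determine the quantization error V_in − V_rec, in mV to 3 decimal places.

0.200 mV

LSB = 8.192/2^13 = 1.000 mV.
(V_in − V_low)/LSB = (-3.5388 − (−4.096))/0.001 = 557.2000 → code 557 (floor).
V_rec = (−4.096) + 557·0.001 = -3.539 V.
Difference: 0.0002 V → 0.200 mV.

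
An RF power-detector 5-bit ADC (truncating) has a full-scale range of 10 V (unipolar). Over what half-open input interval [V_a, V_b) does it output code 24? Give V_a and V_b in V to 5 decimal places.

LSB = 10/2^5 = 312.500 mV.
V_a = V_low + 24·LSB = 7.5 V; V_b = V_low + 25·LSB = 7.8125 V.

[7.50000 V, 7.81250 V)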